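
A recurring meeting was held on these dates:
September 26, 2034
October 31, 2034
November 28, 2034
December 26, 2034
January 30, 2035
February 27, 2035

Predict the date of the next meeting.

March 27, 2035

Every date is a Tuesday; gaps 35, 28, 28, 35, 28 days.
Each is the last Tuesday of its month (at least one falls on the 29th or later, ruling out '4th Tuesday').
March 2035 ends with Tuesday March 27, 2035.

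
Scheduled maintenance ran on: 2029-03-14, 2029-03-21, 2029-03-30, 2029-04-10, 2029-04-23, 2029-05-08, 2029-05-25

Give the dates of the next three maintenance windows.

Intervals are 7, 9, 11, 13, 15, 17 days — an arithmetic progression with common difference 2.
Next gap: 19 days. 2029-05-25 + 19 days = 2029-06-13.
Next gap: 21 days. 2029-06-13 + 21 days = 2029-07-04.
Next gap: 23 days. 2029-07-04 + 23 days = 2029-07-27.

2029-06-13, 2029-07-04, 2029-07-27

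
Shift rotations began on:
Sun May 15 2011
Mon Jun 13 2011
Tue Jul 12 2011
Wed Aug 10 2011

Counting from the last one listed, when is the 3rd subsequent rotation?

Sat Nov 5 2011

Gaps between consecutive events: 29, 29, 29 days — a constant 29-day interval.
Wed Aug 10 2011 + 29 days = Thu Sep 8 2011.
Thu Sep 8 2011 + 29 days = Fri Oct 7 2011.
Fri Oct 7 2011 + 29 days = Sat Nov 5 2011.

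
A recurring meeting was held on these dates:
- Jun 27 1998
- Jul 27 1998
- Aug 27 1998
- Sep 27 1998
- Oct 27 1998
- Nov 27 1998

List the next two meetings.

Dec 27 1998, Jan 27 1999

Gaps: 30, 31, 31, 30, 31 days — not constant. Every event is on the 27th of the month.
Pattern: the 27th of each month.
December 1998: Dec 27 1998.
January 1999: Jan 27 1999.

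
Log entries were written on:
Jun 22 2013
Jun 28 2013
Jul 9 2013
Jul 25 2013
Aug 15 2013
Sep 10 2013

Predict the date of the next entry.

Oct 11 2013

Intervals are 6, 11, 16, 21, 26 days — an arithmetic progression with common difference 5.
Next gap: 31 days. Sep 10 2013 + 31 days = Oct 11 2013.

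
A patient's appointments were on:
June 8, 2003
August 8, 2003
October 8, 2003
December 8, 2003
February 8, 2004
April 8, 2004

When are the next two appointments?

June 8, 2004; August 8, 2004

Each date is the 8th; the gaps (61, 61, 61, 62, 60) track the month lengths.
The rule is the 8th of every 2 months.
June 2004: June 8, 2004.
August 2004: August 8, 2004.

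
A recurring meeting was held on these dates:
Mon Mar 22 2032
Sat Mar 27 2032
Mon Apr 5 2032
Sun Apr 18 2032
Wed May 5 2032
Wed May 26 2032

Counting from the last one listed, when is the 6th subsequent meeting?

Intervals are 5, 9, 13, 17, 21 days — an arithmetic progression with common difference 4.
Next gap: 25 days. Wed May 26 2032 + 25 days = Sun Jun 20 2032.
Next gap: 29 days. Sun Jun 20 2032 + 29 days = Mon Jul 19 2032.
Next gap: 33 days. Mon Jul 19 2032 + 33 days = Sat Aug 21 2032.
Next gap: 37 days. Sat Aug 21 2032 + 37 days = Mon Sep 27 2032.
Next gap: 41 days. Mon Sep 27 2032 + 41 days = Sun Nov 7 2032.
Next gap: 45 days. Sun Nov 7 2032 + 45 days = Wed Dec 22 2032.

Wed Dec 22 2032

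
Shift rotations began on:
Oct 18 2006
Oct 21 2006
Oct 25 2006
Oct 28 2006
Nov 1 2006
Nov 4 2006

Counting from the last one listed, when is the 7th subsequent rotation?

Nov 29 2006

Gaps: 3, 4, 3, 4, 3 days — not constant, but cyclic with period 2.
The events fall on every Wednesday and Saturday.
Next Wednesday: Nov 8 2006.
Next Saturday: Nov 11 2006.
The following Wednesday is Nov 15 2006.
The following Saturday is Nov 18 2006.
Next Wednesday: Nov 22 2006.
Next Saturday: Nov 25 2006.
The following Wednesday is Nov 29 2006.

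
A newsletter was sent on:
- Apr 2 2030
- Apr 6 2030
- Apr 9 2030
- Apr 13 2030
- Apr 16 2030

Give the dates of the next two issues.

Every event lands on a Tuesday or Saturday (gaps cycle 4, 3, 4, 3).
So the schedule is: every Tuesday and Saturday.
The following Saturday is Apr 20 2030.
The following Tuesday is Apr 23 2030.

Apr 20 2030, Apr 23 2030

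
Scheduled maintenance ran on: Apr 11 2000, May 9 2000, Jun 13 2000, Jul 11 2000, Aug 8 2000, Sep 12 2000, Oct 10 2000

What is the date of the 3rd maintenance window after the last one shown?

These are Tuesdays at 28- or 35-day spacing (28, 35, 28, 28, 35, 28).
The pattern: 2nd Tuesday of the month.
November 2000 — 2nd Tuesday is Nov 14 2000.
December 2000 — 2nd Tuesday is Dec 12 2000.
2nd Tuesday of January 2001: Jan 9 2001.

Jan 9 2001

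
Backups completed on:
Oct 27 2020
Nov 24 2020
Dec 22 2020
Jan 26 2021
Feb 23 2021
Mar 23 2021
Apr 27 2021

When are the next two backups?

Gaps: 28, 28, 35, 28, 28, 35 days — a mix of 28 and 35. Every date is a Tuesday.
Each is the 4th Tuesday of its month.
May 2021 — 4th Tuesday is May 25 2021.
June 2021 — 4th Tuesday is Jun 22 2021.

May 25 2021, Jun 22 2021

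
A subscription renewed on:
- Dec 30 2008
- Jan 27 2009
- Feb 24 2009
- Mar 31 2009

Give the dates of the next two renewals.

Apr 28 2009, May 26 2009

All Tuesdays; the gaps (28, 28, 35) vary with month length.
This is the last Tuesday of each month.
Last Tuesday of April 2009: Apr 28 2009.
Last Tuesday of May 2009: May 26 2009.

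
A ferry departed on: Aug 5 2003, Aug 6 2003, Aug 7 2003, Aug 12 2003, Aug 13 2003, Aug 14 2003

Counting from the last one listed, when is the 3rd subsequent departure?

Aug 21 2003

The gap pattern 1, 1, 5, 1, 1 repeats every 3 events.
These are the Tuesdays, Wednesdays and Thursdays of each week.
Next Tuesday: Aug 19 2003.
Next Wednesday: Aug 20 2003.
The following Thursday is Aug 21 2003.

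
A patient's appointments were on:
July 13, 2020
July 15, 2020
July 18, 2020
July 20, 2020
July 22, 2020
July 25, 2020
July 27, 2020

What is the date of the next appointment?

July 29, 2020

Gaps: 2, 3, 2, 2, 3, 2 days — not constant, but cyclic with period 3.
The events fall on every Monday, Wednesday and Saturday.
Next Wednesday: July 29, 2020.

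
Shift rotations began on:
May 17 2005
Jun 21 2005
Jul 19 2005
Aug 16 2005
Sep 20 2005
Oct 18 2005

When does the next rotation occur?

All dates are Tuesdays, 35, 28, 28, 35, 28 days apart.
Specifically, the 3rd Tuesday of each month.
November 2005 — 3rd Tuesday is Nov 15 2005.

Nov 15 2005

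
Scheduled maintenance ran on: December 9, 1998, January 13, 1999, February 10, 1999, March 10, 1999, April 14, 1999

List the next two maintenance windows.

May 12, 1999; June 9, 1999

Gaps: 35, 28, 28, 35 days — a mix of 28 and 35. Every date is a Wednesday.
Each is the 2nd Wednesday of its month.
May 1999 — 2nd Wednesday is May 12, 1999.
2nd Wednesday of June 1999: June 9, 1999.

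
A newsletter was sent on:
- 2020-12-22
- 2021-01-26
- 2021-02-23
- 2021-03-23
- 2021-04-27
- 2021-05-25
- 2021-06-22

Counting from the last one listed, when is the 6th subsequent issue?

2021-12-28

All dates are Tuesdays, 35, 28, 28, 35, 28, 28 days apart.
Specifically, the 4th Tuesday of each month.
July 2021 — 4th Tuesday is 2021-07-27.
August 2021 — 4th Tuesday is 2021-08-24.
4th Tuesday of September 2021: 2021-09-28.
October 2021 — 4th Tuesday is 2021-10-26.
4th Tuesday of November 2021: 2021-11-23.
December 2021 — 4th Tuesday is 2021-12-28.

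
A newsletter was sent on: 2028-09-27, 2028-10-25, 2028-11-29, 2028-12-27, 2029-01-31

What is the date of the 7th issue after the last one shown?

2029-08-29

All Wednesdays; the gaps (28, 35, 28, 35) vary with month length.
This is the last Wednesday of each month.
February 2029 ends with Wednesday 2029-02-28.
March 2029 ends with Wednesday 2029-03-28.
April 2029 ends with Wednesday 2029-04-25.
Last Wednesday of May 2029: 2029-05-30.
June 2029 ends with Wednesday 2029-06-27.
Last Wednesday of July 2029: 2029-07-25.
Last Wednesday of August 2029: 2029-08-29.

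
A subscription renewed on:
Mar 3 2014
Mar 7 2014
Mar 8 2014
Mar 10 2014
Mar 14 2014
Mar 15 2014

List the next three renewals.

Gaps: 4, 1, 2, 4, 1 days — not constant, but cyclic with period 3.
The events fall on every Monday, Friday and Saturday.
Next Monday: Mar 17 2014.
Next Friday: Mar 21 2014.
Next Saturday: Mar 22 2014.

Mar 17 2014, Mar 21 2014, Mar 22 2014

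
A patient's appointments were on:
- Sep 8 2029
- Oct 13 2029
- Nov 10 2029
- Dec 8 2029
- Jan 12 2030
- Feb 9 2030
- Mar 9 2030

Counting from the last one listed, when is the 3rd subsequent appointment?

All dates are Saturdays, 35, 28, 28, 35, 28, 28 days apart.
Specifically, the 2nd Saturday of each month.
April 2030 — 2nd Saturday is Apr 13 2030.
May 2030 — 2nd Saturday is May 11 2030.
2nd Saturday of June 2030: Jun 8 2030.

Jun 8 2030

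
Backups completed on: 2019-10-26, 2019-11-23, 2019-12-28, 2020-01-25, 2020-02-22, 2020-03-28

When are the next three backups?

2020-04-25, 2020-05-23, 2020-06-27

All dates are Saturdays, 28, 35, 28, 28, 35 days apart.
Specifically, the 4th Saturday of each month.
4th Saturday of April 2020: 2020-04-25.
4th Saturday of May 2020: 2020-05-23.
4th Saturday of June 2020: 2020-06-27.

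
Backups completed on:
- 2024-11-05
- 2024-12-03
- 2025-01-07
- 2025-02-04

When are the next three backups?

2025-03-04, 2025-04-01, 2025-05-06

Gaps: 28, 35, 28 days — a mix of 28 and 35. Every date is a Tuesday.
Each is the 1st Tuesday of its month.
March 2025 — 1st Tuesday is 2025-03-04.
April 2025 — 1st Tuesday is 2025-04-01.
May 2025 — 1st Tuesday is 2025-05-06.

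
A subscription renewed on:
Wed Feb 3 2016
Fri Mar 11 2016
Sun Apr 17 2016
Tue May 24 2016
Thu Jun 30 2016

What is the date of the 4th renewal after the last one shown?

The spacing is 37, 37, 37, 37 days — always 37 days.
Thu Jun 30 2016 + 37 days = Sat Aug 6 2016.
Sat Aug 6 2016 + 37 days = Mon Sep 12 2016.
Mon Sep 12 2016 + 37 days = Wed Oct 19 2016.
Wed Oct 19 2016 + 37 days = Fri Nov 25 2016.

Fri Nov 25 2016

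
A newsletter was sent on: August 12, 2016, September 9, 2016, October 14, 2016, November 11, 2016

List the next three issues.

December 9, 2016; January 13, 2017; February 10, 2017

These are Fridays at 28- or 35-day spacing (28, 35, 28).
The pattern: 2nd Friday of the month.
December 2016 — 2nd Friday is December 9, 2016.
2nd Friday of January 2017: January 13, 2017.
February 2017 — 2nd Friday is February 10, 2017.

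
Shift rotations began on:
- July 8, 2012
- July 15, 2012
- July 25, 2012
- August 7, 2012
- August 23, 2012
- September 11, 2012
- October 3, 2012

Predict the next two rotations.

Gaps: 7, 10, 13, 16, 19, 22 days — each gap is 3 larger than the previous one.
Next gap: 25 days. October 3, 2012 + 25 days = October 28, 2012.
Next gap: 28 days. October 28, 2012 + 28 days = November 25, 2012.

October 28, 2012; November 25, 2012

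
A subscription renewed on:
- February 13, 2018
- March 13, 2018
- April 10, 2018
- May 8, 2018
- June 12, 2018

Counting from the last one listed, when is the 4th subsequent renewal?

October 9, 2018

These are Tuesdays at 28- or 35-day spacing (28, 28, 28, 35).
The pattern: 2nd Tuesday of the month.
2nd Tuesday of July 2018: July 10, 2018.
2nd Tuesday of August 2018: August 14, 2018.
September 2018 — 2nd Tuesday is September 11, 2018.
October 2018 — 2nd Tuesday is October 9, 2018.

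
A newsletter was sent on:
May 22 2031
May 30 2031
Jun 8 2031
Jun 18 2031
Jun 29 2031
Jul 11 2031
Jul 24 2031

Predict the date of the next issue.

Aug 7 2031

The spacing grows by 1 each time: 8, 9, 10, 11, 12, 13 days.
Next gap: 14 days. Jul 24 2031 + 14 days = Aug 7 2031.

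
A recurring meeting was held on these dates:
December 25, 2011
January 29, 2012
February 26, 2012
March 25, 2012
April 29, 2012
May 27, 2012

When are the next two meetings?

June 24, 2012; July 29, 2012

These are Sundays with 35, 28, 28, 35, 28-day gaps.
Each is the final Sunday of its month — January 29, 2012 is past the 28th, so '4th Sunday' doesn't fit.
June 2012 ends with Sunday June 24, 2012.
Last Sunday of July 2012: July 29, 2012.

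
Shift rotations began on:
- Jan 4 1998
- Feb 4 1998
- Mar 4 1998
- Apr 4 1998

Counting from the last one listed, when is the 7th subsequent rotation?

Nov 4 1998

The day-of-month is always 4 (31, 28, 31 days between events).
So this recurs on the 4th of each month.
May 1998: May 4 1998.
Next: June 1998 → Jun 4 1998.
Next: July 1998 → Jul 4 1998.
Next: August 1998 → Aug 4 1998.
September 1998: Sep 4 1998.
Next: October 1998 → Oct 4 1998.
November 1998: Nov 4 1998.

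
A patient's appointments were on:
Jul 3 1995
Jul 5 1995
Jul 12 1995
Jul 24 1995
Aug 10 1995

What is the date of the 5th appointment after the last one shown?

Jan 17 1996

Intervals are 2, 7, 12, 17 days — an arithmetic progression with common difference 5.
Next gap: 22 days. Aug 10 1995 + 22 days = Sep 1 1995.
Next gap: 27 days. Sep 1 1995 + 27 days = Sep 28 1995.
Next gap: 32 days. Sep 28 1995 + 32 days = Oct 30 1995.
Next gap: 37 days. Oct 30 1995 + 37 days = Dec 6 1995.
Next gap: 42 days. Dec 6 1995 + 42 days = Jan 17 1996.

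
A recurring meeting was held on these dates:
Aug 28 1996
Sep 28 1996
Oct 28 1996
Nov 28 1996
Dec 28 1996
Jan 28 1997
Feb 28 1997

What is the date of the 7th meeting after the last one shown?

Sep 28 1997

The day-of-month is always 28 (31, 30, 31, 30, 31, 31 days between events).
So this recurs on the 28th of each month.
March 1997: Mar 28 1997.
April 1997: Apr 28 1997.
May 1997: May 28 1997.
June 1997: Jun 28 1997.
July 1997: Jul 28 1997.
Next: August 1997 → Aug 28 1997.
Next: September 1997 → Sep 28 1997.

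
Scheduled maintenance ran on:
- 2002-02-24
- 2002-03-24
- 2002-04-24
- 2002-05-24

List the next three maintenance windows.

2002-06-24, 2002-07-24, 2002-08-24

Gaps: 28, 31, 30 days — not constant. Every event is on the 24th of the month.
Pattern: the 24th of each month.
Next: June 2002 → 2002-06-24.
Next: July 2002 → 2002-07-24.
Next: August 2002 → 2002-08-24.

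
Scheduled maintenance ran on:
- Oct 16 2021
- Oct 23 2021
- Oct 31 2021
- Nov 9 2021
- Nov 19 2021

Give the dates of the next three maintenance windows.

The spacing grows by 1 each time: 7, 8, 9, 10 days.
Next gap: 11 days. Nov 19 2021 + 11 days = Nov 30 2021.
Next gap: 12 days. Nov 30 2021 + 12 days = Dec 12 2021.
Next gap: 13 days. Dec 12 2021 + 13 days = Dec 25 2021.

Nov 30 2021, Dec 12 2021, Dec 25 2021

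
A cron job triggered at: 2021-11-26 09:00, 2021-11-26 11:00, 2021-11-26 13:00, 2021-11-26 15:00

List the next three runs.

The interval is a steady 2 hours (2, 2, 2).
2021-11-26 15:00 + 2 h = 2021-11-26 17:00.
2021-11-26 17:00 + 2 h = 2021-11-26 19:00.
2021-11-26 19:00 + 2 h = 2021-11-26 21:00.

2021-11-26 17:00, 2021-11-26 19:00, 2021-11-26 21:00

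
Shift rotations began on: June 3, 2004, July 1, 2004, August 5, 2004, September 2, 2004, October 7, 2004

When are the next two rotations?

These are Thursdays at 28- or 35-day spacing (28, 35, 28, 35).
The pattern: 1st Thursday of the month.
1st Thursday of November 2004: November 4, 2004.
December 2004 — 1st Thursday is December 2, 2004.

November 4, 2004; December 2, 2004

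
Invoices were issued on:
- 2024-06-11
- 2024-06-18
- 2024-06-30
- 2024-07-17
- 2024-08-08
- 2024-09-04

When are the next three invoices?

Gaps: 7, 12, 17, 22, 27 days — each gap is 5 larger than the previous one.
Next gap: 32 days. 2024-09-04 + 32 days = 2024-10-06.
Next gap: 37 days. 2024-10-06 + 37 days = 2024-11-12.
Next gap: 42 days. 2024-11-12 + 42 days = 2024-12-24.

2024-10-06, 2024-11-12, 2024-12-24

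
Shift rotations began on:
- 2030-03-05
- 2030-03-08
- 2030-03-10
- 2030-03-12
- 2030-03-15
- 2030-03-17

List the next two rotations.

Every event lands on a Tuesday or Friday or Sunday (gaps cycle 3, 2, 2, 3, 2).
So the schedule is: every Tuesday, Friday and Sunday.
The following Tuesday is 2030-03-19.
The following Friday is 2030-03-22.

2030-03-19, 2030-03-22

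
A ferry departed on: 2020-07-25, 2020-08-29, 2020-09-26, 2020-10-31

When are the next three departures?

2020-11-28, 2020-12-26, 2021-01-30

Every date is a Saturday; gaps 35, 28, 35 days.
Each is the last Saturday of its month (at least one falls on the 29th or later, ruling out '4th Saturday').
November 2020 ends with Saturday 2020-11-28.
Last Saturday of December 2020: 2020-12-26.
Last Saturday of January 2021: 2021-01-30.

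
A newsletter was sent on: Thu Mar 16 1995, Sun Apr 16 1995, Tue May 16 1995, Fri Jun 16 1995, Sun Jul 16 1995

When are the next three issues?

Wed Aug 16 1995, Sat Sep 16 1995, Mon Oct 16 1995

The day-of-month is always 16 (31, 30, 31, 30 days between events).
So this recurs on the 16th of each month.
Next: August 1995 → Wed Aug 16 1995.
Next: September 1995 → Sat Sep 16 1995.
Next: October 1995 → Mon Oct 16 1995.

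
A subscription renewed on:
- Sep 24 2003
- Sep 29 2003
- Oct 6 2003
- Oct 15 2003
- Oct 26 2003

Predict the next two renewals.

Nov 8 2003, Nov 23 2003

The spacing grows by 2 each time: 5, 7, 9, 11 days.
Next gap: 13 days. Oct 26 2003 + 13 days = Nov 8 2003.
Next gap: 15 days. Nov 8 2003 + 15 days = Nov 23 2003.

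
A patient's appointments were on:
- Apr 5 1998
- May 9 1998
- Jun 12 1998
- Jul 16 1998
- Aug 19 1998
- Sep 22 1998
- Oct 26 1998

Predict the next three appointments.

The spacing is 34, 34, 34, 34, 34, 34 days — always 34 days.
Oct 26 1998 + 34 days = Nov 29 1998.
Nov 29 1998 + 34 days = Jan 2 1999.
Jan 2 1999 + 34 days = Feb 5 1999.

Nov 29 1998, Jan 2 1999, Feb 5 1999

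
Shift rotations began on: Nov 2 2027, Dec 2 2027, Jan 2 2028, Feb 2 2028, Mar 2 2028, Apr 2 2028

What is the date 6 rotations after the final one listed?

Oct 2 2028

The day-of-month is always 2 (30, 31, 31, 29, 31 days between events).
So this recurs on the 2nd of each month.
Next: May 2028 → May 2 2028.
Next: June 2028 → Jun 2 2028.
Next: July 2028 → Jul 2 2028.
Next: August 2028 → Aug 2 2028.
Next: September 2028 → Sep 2 2028.
Next: October 2028 → Oct 2 2028.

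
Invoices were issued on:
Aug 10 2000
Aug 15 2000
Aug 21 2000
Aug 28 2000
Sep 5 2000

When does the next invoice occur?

The spacing grows by 1 each time: 5, 6, 7, 8 days.
Next gap: 9 days. Sep 5 2000 + 9 days = Sep 14 2000.

Sep 14 2000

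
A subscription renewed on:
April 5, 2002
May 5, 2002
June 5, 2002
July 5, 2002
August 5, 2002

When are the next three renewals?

September 5, 2002; October 5, 2002; November 5, 2002

Each date is the 5th; the gaps (30, 31, 30, 31) track the month lengths.
The rule is the 5th of each month.
September 2002: September 5, 2002.
Next: October 2002 → October 5, 2002.
November 2002: November 5, 2002.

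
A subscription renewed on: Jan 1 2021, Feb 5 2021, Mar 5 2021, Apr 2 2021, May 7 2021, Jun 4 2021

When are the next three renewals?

All dates are Fridays, 35, 28, 28, 35, 28 days apart.
Specifically, the 1st Friday of each month.
July 2021 — 1st Friday is Jul 2 2021.
1st Friday of August 2021: Aug 6 2021.
1st Friday of September 2021: Sep 3 2021.

Jul 2 2021, Aug 6 2021, Sep 3 2021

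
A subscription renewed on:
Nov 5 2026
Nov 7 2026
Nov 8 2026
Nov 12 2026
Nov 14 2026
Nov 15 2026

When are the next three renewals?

The gap pattern 2, 1, 4, 2, 1 repeats every 3 events.
These are the Thursdays, Saturdays and Sundays of each week.
The following Thursday is Nov 19 2026.
Next Saturday: Nov 21 2026.
Next Sunday: Nov 22 2026.

Nov 19 2026, Nov 21 2026, Nov 22 2026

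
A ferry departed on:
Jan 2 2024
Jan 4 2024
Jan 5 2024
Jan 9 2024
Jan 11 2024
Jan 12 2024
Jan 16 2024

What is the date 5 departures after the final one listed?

Jan 26 2024

Gaps: 2, 1, 4, 2, 1, 4 days — not constant, but cyclic with period 3.
The events fall on every Tuesday, Thursday and Friday.
The following Thursday is Jan 18 2024.
The following Friday is Jan 19 2024.
The following Tuesday is Jan 23 2024.
The following Thursday is Jan 25 2024.
Next Friday: Jan 26 2024.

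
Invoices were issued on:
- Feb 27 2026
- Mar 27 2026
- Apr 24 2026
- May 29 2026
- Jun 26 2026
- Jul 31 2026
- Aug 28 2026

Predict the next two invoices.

Sep 25 2026, Oct 30 2026

Every date is a Friday; gaps 28, 28, 35, 28, 35, 28 days.
Each is the last Friday of its month (at least one falls on the 29th or later, ruling out '4th Friday').
September 2026 ends with Friday Sep 25 2026.
October 2026 ends with Friday Oct 30 2026.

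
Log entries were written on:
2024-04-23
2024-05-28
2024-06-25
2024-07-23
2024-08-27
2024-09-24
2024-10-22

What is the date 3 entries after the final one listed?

2025-01-28

All dates are Tuesdays, 35, 28, 28, 35, 28, 28 days apart.
Specifically, the 4th Tuesday of each month.
4th Tuesday of November 2024: 2024-11-26.
December 2024 — 4th Tuesday is 2024-12-24.
4th Tuesday of January 2025: 2025-01-28.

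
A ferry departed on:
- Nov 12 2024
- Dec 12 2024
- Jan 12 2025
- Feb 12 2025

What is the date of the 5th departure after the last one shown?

Jul 12 2025

Gaps: 30, 31, 31 days — not constant. Every event is on the 12th of the month.
Pattern: the 12th of each month.
March 2025: Mar 12 2025.
Next: April 2025 → Apr 12 2025.
May 2025: May 12 2025.
Next: June 2025 → Jun 12 2025.
July 2025: Jul 12 2025.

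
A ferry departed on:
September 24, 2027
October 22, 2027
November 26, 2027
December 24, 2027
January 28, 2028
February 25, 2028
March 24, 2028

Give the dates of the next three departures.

April 28, 2028; May 26, 2028; June 23, 2028

Gaps: 28, 35, 28, 35, 28, 28 days — a mix of 28 and 35. Every date is a Friday.
Each is the 4th Friday of its month.
4th Friday of April 2028: April 28, 2028.
May 2028 — 4th Friday is May 26, 2028.
4th Friday of June 2028: June 23, 2028.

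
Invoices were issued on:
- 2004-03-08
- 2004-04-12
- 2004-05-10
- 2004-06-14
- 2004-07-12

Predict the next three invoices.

These are Mondays at 28- or 35-day spacing (35, 28, 35, 28).
The pattern: 2nd Monday of the month.
August 2004 — 2nd Monday is 2004-08-09.
September 2004 — 2nd Monday is 2004-09-13.
October 2004 — 2nd Monday is 2004-10-11.

2004-08-09, 2004-09-13, 2004-10-11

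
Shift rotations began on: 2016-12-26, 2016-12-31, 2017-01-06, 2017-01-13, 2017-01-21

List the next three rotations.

2017-01-30, 2017-02-09, 2017-02-20

Intervals are 5, 6, 7, 8 days — an arithmetic progression with common difference 1.
Next gap: 9 days. 2017-01-21 + 9 days = 2017-01-30.
Next gap: 10 days. 2017-01-30 + 10 days = 2017-02-09.
Next gap: 11 days. 2017-02-09 + 11 days = 2017-02-20.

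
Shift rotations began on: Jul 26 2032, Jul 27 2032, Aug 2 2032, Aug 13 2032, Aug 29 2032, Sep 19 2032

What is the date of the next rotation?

The spacing grows by 5 each time: 1, 6, 11, 16, 21 days.
Next gap: 26 days. Sep 19 2032 + 26 days = Oct 15 2032.

Oct 15 2032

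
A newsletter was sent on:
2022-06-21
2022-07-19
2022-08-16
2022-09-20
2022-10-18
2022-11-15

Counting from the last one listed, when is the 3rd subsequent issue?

Gaps: 28, 28, 35, 28, 28 days — a mix of 28 and 35. Every date is a Tuesday.
Each is the 3rd Tuesday of its month.
December 2022 — 3rd Tuesday is 2022-12-20.
January 2023 — 3rd Tuesday is 2023-01-17.
3rd Tuesday of February 2023: 2023-02-21.

2023-02-21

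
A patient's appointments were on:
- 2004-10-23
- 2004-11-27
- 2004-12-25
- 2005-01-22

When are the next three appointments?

These are Saturdays at 28- or 35-day spacing (35, 28, 28).
The pattern: 4th Saturday of the month.
February 2005 — 4th Saturday is 2005-02-26.
March 2005 — 4th Saturday is 2005-03-26.
4th Saturday of April 2005: 2005-04-23.

2005-02-26, 2005-03-26, 2005-04-23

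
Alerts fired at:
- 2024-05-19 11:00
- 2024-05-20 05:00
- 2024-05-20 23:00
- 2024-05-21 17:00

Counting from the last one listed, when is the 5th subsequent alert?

The interval is a steady 18 hours (18, 18, 18).
2024-05-21 17:00 + 18 h = 2024-05-22 11:00.
2024-05-22 11:00 + 18 h = 2024-05-23 05:00.
2024-05-23 05:00 + 18 h = 2024-05-23 23:00.
2024-05-23 23:00 + 18 h = 2024-05-24 17:00.
2024-05-24 17:00 + 18 h = 2024-05-25 11:00.

2024-05-25 11:00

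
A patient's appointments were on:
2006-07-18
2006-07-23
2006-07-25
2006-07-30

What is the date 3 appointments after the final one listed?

2006-08-08

Gaps: 5, 2, 5 days — not constant, but cyclic with period 2.
The events fall on every Tuesday and Sunday.
Next Tuesday: 2006-08-01.
The following Sunday is 2006-08-06.
The following Tuesday is 2006-08-08.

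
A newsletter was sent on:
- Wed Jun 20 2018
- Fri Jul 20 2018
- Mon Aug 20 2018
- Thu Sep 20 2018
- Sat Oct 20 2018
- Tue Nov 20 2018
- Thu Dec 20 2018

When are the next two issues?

Each date is the 20th; the gaps (30, 31, 31, 30, 31, 30) track the month lengths.
The rule is the 20th of each month.
January 2019: Sun Jan 20 2019.
Next: February 2019 → Wed Feb 20 2019.

Sun Jan 20 2019, Wed Feb 20 2019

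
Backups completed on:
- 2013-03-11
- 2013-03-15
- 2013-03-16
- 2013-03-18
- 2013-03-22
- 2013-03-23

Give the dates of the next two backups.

2013-03-25, 2013-03-29

Every event lands on a Monday or Friday or Saturday (gaps cycle 4, 1, 2, 4, 1).
So the schedule is: every Monday, Friday and Saturday.
The following Monday is 2013-03-25.
Next Friday: 2013-03-29.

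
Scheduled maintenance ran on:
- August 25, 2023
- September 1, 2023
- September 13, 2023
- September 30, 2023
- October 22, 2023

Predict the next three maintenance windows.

The spacing grows by 5 each time: 7, 12, 17, 22 days.
Next gap: 27 days. October 22, 2023 + 27 days = November 18, 2023.
Next gap: 32 days. November 18, 2023 + 32 days = December 20, 2023.
Next gap: 37 days. December 20, 2023 + 37 days = January 26, 2024.

November 18, 2023; December 20, 2023; January 26, 2024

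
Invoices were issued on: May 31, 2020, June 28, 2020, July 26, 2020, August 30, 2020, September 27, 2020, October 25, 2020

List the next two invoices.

All Sundays; the gaps (28, 28, 35, 28, 28) vary with month length.
This is the last Sunday of each month.
Last Sunday of November 2020: November 29, 2020.
Last Sunday of December 2020: December 27, 2020.

November 29, 2020; December 27, 2020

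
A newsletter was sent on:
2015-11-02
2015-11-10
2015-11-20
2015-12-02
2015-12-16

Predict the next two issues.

2016-01-01, 2016-01-19

Intervals are 8, 10, 12, 14 days — an arithmetic progression with common difference 2.
Next gap: 16 days. 2015-12-16 + 16 days = 2016-01-01.
Next gap: 18 days. 2016-01-01 + 18 days = 2016-01-19.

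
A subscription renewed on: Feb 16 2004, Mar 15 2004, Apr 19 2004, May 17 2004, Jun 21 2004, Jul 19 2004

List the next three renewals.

All dates are Mondays, 28, 35, 28, 35, 28 days apart.
Specifically, the 3rd Monday of each month.
3rd Monday of August 2004: Aug 16 2004.
3rd Monday of September 2004: Sep 20 2004.
3rd Monday of October 2004: Oct 18 2004.

Aug 16 2004, Sep 20 2004, Oct 18 2004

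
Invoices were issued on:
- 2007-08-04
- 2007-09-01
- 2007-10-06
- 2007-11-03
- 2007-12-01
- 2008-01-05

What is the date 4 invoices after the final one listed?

Gaps: 28, 35, 28, 28, 35 days — a mix of 28 and 35. Every date is a Saturday.
Each is the 1st Saturday of its month.
February 2008 — 1st Saturday is 2008-02-02.
March 2008 — 1st Saturday is 2008-03-01.
April 2008 — 1st Saturday is 2008-04-05.
1st Saturday of May 2008: 2008-05-03.

2008-05-03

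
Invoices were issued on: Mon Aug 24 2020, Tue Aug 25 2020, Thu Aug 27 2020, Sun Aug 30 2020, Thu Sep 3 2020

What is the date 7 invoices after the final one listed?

The spacing grows by 1 each time: 1, 2, 3, 4 days.
Next gap: 5 days. Thu Sep 3 2020 + 5 days = Tue Sep 8 2020.
Next gap: 6 days. Tue Sep 8 2020 + 6 days = Mon Sep 14 2020.
Next gap: 7 days. Mon Sep 14 2020 + 7 days = Mon Sep 21 2020.
Next gap: 8 days. Mon Sep 21 2020 + 8 days = Tue Sep 29 2020.
Next gap: 9 days. Tue Sep 29 2020 + 9 days = Thu Oct 8 2020.
Next gap: 10 days. Thu Oct 8 2020 + 10 days = Sun Oct 18 2020.
Next gap: 11 days. Sun Oct 18 2020 + 11 days = Thu Oct 29 2020.

Thu Oct 29 2020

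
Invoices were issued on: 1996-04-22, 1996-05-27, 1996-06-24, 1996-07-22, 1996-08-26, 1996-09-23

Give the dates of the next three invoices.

Gaps: 35, 28, 28, 35, 28 days — a mix of 28 and 35. Every date is a Monday.
Each is the 4th Monday of its month.
4th Monday of October 1996: 1996-10-28.
4th Monday of November 1996: 1996-11-25.
December 1996 — 4th Monday is 1996-12-23.

1996-10-28, 1996-11-25, 1996-12-23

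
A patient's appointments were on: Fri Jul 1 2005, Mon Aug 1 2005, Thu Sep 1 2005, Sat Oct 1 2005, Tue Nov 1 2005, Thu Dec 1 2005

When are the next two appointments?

Sun Jan 1 2006, Wed Feb 1 2006

The day-of-month is always 1 (31, 31, 30, 31, 30 days between events).
So this recurs on the 1st of each month.
January 2006: Sun Jan 1 2006.
Next: February 2006 → Wed Feb 1 2006.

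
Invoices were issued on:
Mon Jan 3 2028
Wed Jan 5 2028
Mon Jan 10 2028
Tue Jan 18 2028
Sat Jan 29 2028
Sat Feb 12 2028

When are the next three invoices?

The spacing grows by 3 each time: 2, 5, 8, 11, 14 days.
Next gap: 17 days. Sat Feb 12 2028 + 17 days = Tue Feb 29 2028.
Next gap: 20 days. Tue Feb 29 2028 + 20 days = Mon Mar 20 2028.
Next gap: 23 days. Mon Mar 20 2028 + 23 days = Wed Apr 12 2028.

Tue Feb 29 2028, Mon Mar 20 2028, Wed Apr 12 2028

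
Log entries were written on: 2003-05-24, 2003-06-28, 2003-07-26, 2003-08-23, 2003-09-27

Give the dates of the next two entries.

2003-10-25, 2003-11-22

These are Saturdays at 28- or 35-day spacing (35, 28, 28, 35).
The pattern: 4th Saturday of the month.
October 2003 — 4th Saturday is 2003-10-25.
November 2003 — 4th Saturday is 2003-11-22.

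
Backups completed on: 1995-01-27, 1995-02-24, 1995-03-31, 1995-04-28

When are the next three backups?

1995-05-26, 1995-06-30, 1995-07-28

Every date is a Friday; gaps 28, 35, 28 days.
Each is the last Friday of its month (at least one falls on the 29th or later, ruling out '4th Friday').
Last Friday of May 1995: 1995-05-26.
Last Friday of June 1995: 1995-06-30.
July 1995 ends with Friday 1995-07-28.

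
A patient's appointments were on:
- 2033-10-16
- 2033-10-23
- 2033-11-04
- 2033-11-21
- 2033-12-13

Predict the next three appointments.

The spacing grows by 5 each time: 7, 12, 17, 22 days.
Next gap: 27 days. 2033-12-13 + 27 days = 2034-01-09.
Next gap: 32 days. 2034-01-09 + 32 days = 2034-02-10.
Next gap: 37 days. 2034-02-10 + 37 days = 2034-03-19.

2034-01-09, 2034-02-10, 2034-03-19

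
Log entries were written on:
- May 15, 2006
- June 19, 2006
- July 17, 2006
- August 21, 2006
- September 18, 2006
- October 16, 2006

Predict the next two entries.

November 20, 2006; December 18, 2006

Gaps: 35, 28, 35, 28, 28 days — a mix of 28 and 35. Every date is a Monday.
Each is the 3rd Monday of its month.
3rd Monday of November 2006: November 20, 2006.
3rd Monday of December 2006: December 18, 2006.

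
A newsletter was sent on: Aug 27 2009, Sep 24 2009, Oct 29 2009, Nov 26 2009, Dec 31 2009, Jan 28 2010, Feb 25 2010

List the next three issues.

Mar 25 2010, Apr 29 2010, May 27 2010

These are Thursdays with 28, 35, 28, 35, 28, 28-day gaps.
Each is the final Thursday of its month — Oct 29 2009 is past the 28th, so '4th Thursday' doesn't fit.
Last Thursday of March 2010: Mar 25 2010.
April 2010 ends with Thursday Apr 29 2010.
Last Thursday of May 2010: May 27 2010.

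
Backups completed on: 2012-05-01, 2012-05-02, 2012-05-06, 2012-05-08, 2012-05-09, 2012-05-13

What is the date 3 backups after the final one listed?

2012-05-20

Gaps: 1, 4, 2, 1, 4 days — not constant, but cyclic with period 3.
The events fall on every Tuesday, Wednesday and Sunday.
The following Tuesday is 2012-05-15.
The following Wednesday is 2012-05-16.
The following Sunday is 2012-05-20.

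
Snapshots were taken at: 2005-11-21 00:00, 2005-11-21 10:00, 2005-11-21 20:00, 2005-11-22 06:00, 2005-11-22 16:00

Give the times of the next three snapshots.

Spacing: 10, 10, 10, 10 h — constant 10 h.
2005-11-22 16:00 + 10 h = 2005-11-23 02:00.
2005-11-23 02:00 + 10 h = 2005-11-23 12:00.
2005-11-23 12:00 + 10 h = 2005-11-23 22:00.

2005-11-23 02:00, 2005-11-23 12:00, 2005-11-23 22:00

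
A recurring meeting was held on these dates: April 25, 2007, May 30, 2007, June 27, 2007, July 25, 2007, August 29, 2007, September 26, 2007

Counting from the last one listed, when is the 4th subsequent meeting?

These are Wednesdays with 35, 28, 28, 35, 28-day gaps.
Each is the final Wednesday of its month — May 30, 2007 is past the 28th, so '4th Wednesday' doesn't fit.
October 2007 ends with Wednesday October 31, 2007.
November 2007 ends with Wednesday November 28, 2007.
December 2007 ends with Wednesday December 26, 2007.
Last Wednesday of January 2008: January 30, 2008.

January 30, 2008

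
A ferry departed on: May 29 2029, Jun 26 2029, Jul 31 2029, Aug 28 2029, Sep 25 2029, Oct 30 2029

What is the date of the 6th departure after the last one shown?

Apr 30 2030

All Tuesdays; the gaps (28, 35, 28, 28, 35) vary with month length.
This is the last Tuesday of each month.
November 2029 ends with Tuesday Nov 27 2029.
December 2029 ends with Tuesday Dec 25 2029.
Last Tuesday of January 2030: Jan 29 2030.
February 2030 ends with Tuesday Feb 26 2030.
March 2030 ends with Tuesday Mar 26 2030.
Last Tuesday of April 2030: Apr 30 2030.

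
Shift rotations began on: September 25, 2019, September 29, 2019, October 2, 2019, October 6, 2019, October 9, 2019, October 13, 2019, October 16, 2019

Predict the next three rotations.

Every event lands on a Wednesday or Sunday (gaps cycle 4, 3, 4, 3, 4, 3).
So the schedule is: every Wednesday and Sunday.
The following Sunday is October 20, 2019.
Next Wednesday: October 23, 2019.
The following Sunday is October 27, 2019.

October 20, 2019; October 23, 2019; October 27, 2019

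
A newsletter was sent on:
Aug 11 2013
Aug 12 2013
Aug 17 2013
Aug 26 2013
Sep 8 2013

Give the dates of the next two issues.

The spacing grows by 4 each time: 1, 5, 9, 13 days.
Next gap: 17 days. Sep 8 2013 + 17 days = Sep 25 2013.
Next gap: 21 days. Sep 25 2013 + 21 days = Oct 16 2013.

Sep 25 2013, Oct 16 2013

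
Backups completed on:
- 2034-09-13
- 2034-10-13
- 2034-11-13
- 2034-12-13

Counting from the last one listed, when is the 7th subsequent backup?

2035-07-13

Gaps: 30, 31, 30 days — not constant. Every event is on the 13th of the month.
Pattern: the 13th of each month.
Next: January 2035 → 2035-01-13.
February 2035: 2035-02-13.
March 2035: 2035-03-13.
April 2035: 2035-04-13.
May 2035: 2035-05-13.
June 2035: 2035-06-13.
Next: July 2035 → 2035-07-13.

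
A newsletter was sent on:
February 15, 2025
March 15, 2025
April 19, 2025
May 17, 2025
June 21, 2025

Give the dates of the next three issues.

All dates are Saturdays, 28, 35, 28, 35 days apart.
Specifically, the 3rd Saturday of each month.
3rd Saturday of July 2025: July 19, 2025.
August 2025 — 3rd Saturday is August 16, 2025.
September 2025 — 3rd Saturday is September 20, 2025.

July 19, 2025; August 16, 2025; September 20, 2025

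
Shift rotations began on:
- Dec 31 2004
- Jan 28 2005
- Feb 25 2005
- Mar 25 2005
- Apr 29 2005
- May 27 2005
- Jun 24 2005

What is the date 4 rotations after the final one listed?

Every date is a Friday; gaps 28, 28, 28, 35, 28, 28 days.
Each is the last Friday of its month (at least one falls on the 29th or later, ruling out '4th Friday').
July 2005 ends with Friday Jul 29 2005.
Last Friday of August 2005: Aug 26 2005.
Last Friday of September 2005: Sep 30 2005.
October 2005 ends with Friday Oct 28 2005.

Oct 28 2005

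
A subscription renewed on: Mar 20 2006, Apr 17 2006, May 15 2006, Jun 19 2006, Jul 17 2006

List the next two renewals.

Aug 21 2006, Sep 18 2006

Gaps: 28, 28, 35, 28 days — a mix of 28 and 35. Every date is a Monday.
Each is the 3rd Monday of its month.
August 2006 — 3rd Monday is Aug 21 2006.
3rd Monday of September 2006: Sep 18 2006.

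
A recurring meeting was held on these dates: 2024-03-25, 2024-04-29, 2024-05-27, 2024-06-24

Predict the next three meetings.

2024-07-29, 2024-08-26, 2024-09-30

These are Mondays with 35, 28, 28-day gaps.
Each is the final Monday of its month — 2024-04-29 is past the 28th, so '4th Monday' doesn't fit.
July 2024 ends with Monday 2024-07-29.
Last Monday of August 2024: 2024-08-26.
September 2024 ends with Monday 2024-09-30.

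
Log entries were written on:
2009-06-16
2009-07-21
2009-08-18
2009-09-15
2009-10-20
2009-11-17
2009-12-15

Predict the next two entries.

2010-01-19, 2010-02-16

Gaps: 35, 28, 28, 35, 28, 28 days — a mix of 28 and 35. Every date is a Tuesday.
Each is the 3rd Tuesday of its month.
3rd Tuesday of January 2010: 2010-01-19.
February 2010 — 3rd Tuesday is 2010-02-16.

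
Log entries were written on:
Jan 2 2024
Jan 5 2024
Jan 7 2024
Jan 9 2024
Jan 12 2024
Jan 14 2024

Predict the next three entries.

Jan 16 2024, Jan 19 2024, Jan 21 2024

The gap pattern 3, 2, 2, 3, 2 repeats every 3 events.
These are the Tuesdays, Fridays and Sundays of each week.
Next Tuesday: Jan 16 2024.
Next Friday: Jan 19 2024.
Next Sunday: Jan 21 2024.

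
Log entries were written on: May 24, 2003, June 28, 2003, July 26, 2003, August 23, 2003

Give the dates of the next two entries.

Gaps: 35, 28, 28 days — a mix of 28 and 35. Every date is a Saturday.
Each is the 4th Saturday of its month.
4th Saturday of September 2003: September 27, 2003.
4th Saturday of October 2003: October 25, 2003.

September 27, 2003; October 25, 2003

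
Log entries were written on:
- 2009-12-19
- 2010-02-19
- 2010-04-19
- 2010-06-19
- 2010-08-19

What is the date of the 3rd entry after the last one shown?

2011-02-19

Each date is the 19th; the gaps (62, 59, 61, 61) track the month lengths.
The rule is the 19th of every 2 months.
October 2010: 2010-10-19.
Next: December 2010 → 2010-12-19.
Next: February 2011 → 2011-02-19.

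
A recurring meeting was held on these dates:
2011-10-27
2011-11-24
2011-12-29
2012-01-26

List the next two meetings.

Every date is a Thursday; gaps 28, 35, 28 days.
Each is the last Thursday of its month (at least one falls on the 29th or later, ruling out '4th Thursday').
Last Thursday of February 2012: 2012-02-23.
March 2012 ends with Thursday 2012-03-29.

2012-02-23, 2012-03-29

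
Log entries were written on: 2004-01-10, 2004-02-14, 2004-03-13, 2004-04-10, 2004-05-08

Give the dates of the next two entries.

These are Saturdays at 28- or 35-day spacing (35, 28, 28, 28).
The pattern: 2nd Saturday of the month.
June 2004 — 2nd Saturday is 2004-06-12.
2nd Saturday of July 2004: 2004-07-10.

2004-06-12, 2004-07-10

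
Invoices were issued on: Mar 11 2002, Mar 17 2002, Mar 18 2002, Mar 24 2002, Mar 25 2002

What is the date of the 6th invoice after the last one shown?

Apr 15 2002

Gaps: 6, 1, 6, 1 days — not constant, but cyclic with period 2.
The events fall on every Monday and Sunday.
Next Sunday: Mar 31 2002.
The following Monday is Apr 1 2002.
Next Sunday: Apr 7 2002.
Next Monday: Apr 8 2002.
Next Sunday: Apr 14 2002.
Next Monday: Apr 15 2002.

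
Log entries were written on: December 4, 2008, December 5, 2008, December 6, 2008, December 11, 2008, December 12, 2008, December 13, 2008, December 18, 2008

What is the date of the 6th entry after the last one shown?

January 1, 2009

Gaps: 1, 1, 5, 1, 1, 5 days — not constant, but cyclic with period 3.
The events fall on every Thursday, Friday and Saturday.
Next Friday: December 19, 2008.
Next Saturday: December 20, 2008.
Next Thursday: December 25, 2008.
The following Friday is December 26, 2008.
Next Saturday: December 27, 2008.
Next Thursday: January 1, 2009.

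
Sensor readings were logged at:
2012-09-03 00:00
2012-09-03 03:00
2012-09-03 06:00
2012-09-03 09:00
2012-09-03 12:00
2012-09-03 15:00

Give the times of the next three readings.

Gaps: 3, 3, 3, 3, 3 hours — each event is 3 hours after the previous one.
2012-09-03 15:00 + 3 h = 2012-09-03 18:00.
2012-09-03 18:00 + 3 h = 2012-09-03 21:00.
2012-09-03 21:00 + 3 h = 2012-09-04 00:00.

2012-09-03 18:00, 2012-09-03 21:00, 2012-09-04 00:00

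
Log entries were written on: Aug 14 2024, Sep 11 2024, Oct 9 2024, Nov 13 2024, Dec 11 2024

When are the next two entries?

Jan 8 2025, Feb 12 2025

These are Wednesdays at 28- or 35-day spacing (28, 28, 35, 28).
The pattern: 2nd Wednesday of the month.
January 2025 — 2nd Wednesday is Jan 8 2025.
February 2025 — 2nd Wednesday is Feb 12 2025.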